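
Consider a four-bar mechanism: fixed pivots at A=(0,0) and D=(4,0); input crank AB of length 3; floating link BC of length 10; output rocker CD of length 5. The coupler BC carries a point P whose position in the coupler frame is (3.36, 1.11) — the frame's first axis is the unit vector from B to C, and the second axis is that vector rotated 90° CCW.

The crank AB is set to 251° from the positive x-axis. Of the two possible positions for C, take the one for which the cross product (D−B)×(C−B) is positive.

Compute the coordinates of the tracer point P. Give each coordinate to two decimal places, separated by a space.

0.36 0.44

A=(0,0), D=(4.00,0)
B = A + 3.00·(cos251°, sin251°) = (-0.9767, -2.8366)
|BD| = 5.7283
circle(B,10.00) ∩ circle(D,5.00): a=9.4106, h=3.3824
  candidates: C₊=(5.5242,4.7620) cross=19.376; C₋=(8.8740,-1.1152) cross=-19.376
  mode + wants cross > 0 → take C=(5.5242,4.7620) (cross=19.376)
ex = (C−B)/|BC| = (0.6501,0.7599); ey = (-0.7599,0.6501)
P = B + 3.36·ex + 1.11·ey = (0.3642,0.4382)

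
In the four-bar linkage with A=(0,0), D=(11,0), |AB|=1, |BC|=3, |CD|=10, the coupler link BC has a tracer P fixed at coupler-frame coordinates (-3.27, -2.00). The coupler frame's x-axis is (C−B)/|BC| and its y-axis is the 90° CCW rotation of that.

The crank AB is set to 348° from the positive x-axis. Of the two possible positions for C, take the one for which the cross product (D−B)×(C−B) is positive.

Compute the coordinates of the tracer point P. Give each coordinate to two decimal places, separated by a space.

2.51 -3.72

A=(0,0), D=(11.00,0)
B = A + 1.00·(cos348°, sin348°) = (0.9781, -0.2079)
|BD| = 10.0240
circle(B,3.00) ∩ circle(D,10.00): a=0.4729, h=2.9625
  candidates: C₊=(1.3895,2.7638) cross=29.696; C₋=(1.5124,-3.1600) cross=-29.696
  mode + wants cross > 0 → take C=(1.3895,2.7638) (cross=29.696)
ex = (C−B)/|BC| = (0.1371,0.9906); ey = (-0.9906,0.1371)
P = B + -3.27·ex + -2.00·ey = (2.5109,-3.7213)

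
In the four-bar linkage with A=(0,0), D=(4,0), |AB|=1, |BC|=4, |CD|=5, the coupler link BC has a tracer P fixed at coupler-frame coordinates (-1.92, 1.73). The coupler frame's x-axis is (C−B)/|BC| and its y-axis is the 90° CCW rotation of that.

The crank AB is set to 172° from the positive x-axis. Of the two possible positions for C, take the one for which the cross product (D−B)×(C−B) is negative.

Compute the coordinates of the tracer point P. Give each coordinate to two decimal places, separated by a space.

A=(0,0), D=(4.00,0)
B = A + 1.00·(cos172°, sin172°) = (-0.9903, 0.1392)
|BD| = 4.9922
circle(B,4.00) ∩ circle(D,5.00): a=1.5947, h=3.6684
  candidates: C₊=(0.7061,3.7617) cross=18.313; C₋=(0.5015,-3.5722) cross=-18.313
  mode - wants cross < 0 → take C=(0.5015,-3.5722) (cross=-18.313)
ex = (C−B)/|BC| = (0.3730,-0.9279); ey = (0.9279,0.3730)
P = B + -1.92·ex + 1.73·ey = (-0.1012,2.5659)

-0.10 2.57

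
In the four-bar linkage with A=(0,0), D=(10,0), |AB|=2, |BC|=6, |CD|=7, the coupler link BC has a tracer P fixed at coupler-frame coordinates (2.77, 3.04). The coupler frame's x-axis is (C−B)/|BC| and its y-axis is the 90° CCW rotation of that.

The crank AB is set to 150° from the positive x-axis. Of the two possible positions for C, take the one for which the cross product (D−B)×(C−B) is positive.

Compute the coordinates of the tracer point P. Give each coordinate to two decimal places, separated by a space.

-0.33 4.87

A=(0,0), D=(10.00,0)
B = A + 2.00·(cos150°, sin150°) = (-1.7321, 1.0000)
|BD| = 11.7746
circle(B,6.00) ∩ circle(D,7.00): a=5.3353, h=2.7450
  candidates: C₊=(3.8171,3.2820) cross=32.321; C₋=(3.3508,-2.1882) cross=-32.321
  mode + wants cross > 0 → take C=(3.8171,3.2820) (cross=32.321)
ex = (C−B)/|BC| = (0.9249,0.3803); ey = (-0.3803,0.9249)
P = B + 2.77·ex + 3.04·ey = (-0.3264,4.8651)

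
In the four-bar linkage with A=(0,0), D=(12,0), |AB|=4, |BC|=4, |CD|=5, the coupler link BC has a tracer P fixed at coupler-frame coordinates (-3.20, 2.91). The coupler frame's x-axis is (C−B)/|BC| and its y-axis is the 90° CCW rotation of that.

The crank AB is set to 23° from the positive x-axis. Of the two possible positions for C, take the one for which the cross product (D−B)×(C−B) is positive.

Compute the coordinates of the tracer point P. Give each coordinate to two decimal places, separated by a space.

-0.04 3.76

A=(0,0), D=(12.00,0)
B = A + 4.00·(cos23°, sin23°) = (3.6820, 1.5629)
|BD| = 8.4635
circle(B,4.00) ∩ circle(D,5.00): a=3.7001, h=1.5197
  candidates: C₊=(7.5991,2.3732) cross=12.862; C₋=(7.0378,-0.6139) cross=-12.862
  mode + wants cross > 0 → take C=(7.5991,2.3732) (cross=12.862)
ex = (C−B)/|BC| = (0.9793,0.2026); ey = (-0.2026,0.9793)
P = B + -3.20·ex + 2.91·ey = (-0.0411,3.7644)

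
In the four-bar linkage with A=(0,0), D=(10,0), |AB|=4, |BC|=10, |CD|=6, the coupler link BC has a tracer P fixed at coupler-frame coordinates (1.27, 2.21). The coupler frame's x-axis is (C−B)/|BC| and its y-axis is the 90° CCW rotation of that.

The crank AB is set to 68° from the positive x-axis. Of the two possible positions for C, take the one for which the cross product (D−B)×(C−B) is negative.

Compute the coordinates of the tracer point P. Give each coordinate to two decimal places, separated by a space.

A=(0,0), D=(10.00,0)
B = A + 4.00·(cos68°, sin68°) = (1.4984, 3.7087)
|BD| = 9.2753
circle(B,10.00) ∩ circle(D,6.00): a=8.0877, h=5.8813
  candidates: C₊=(11.2631,5.8655) cross=54.551; C₋=(6.5598,-4.9158) cross=-54.551
  mode - wants cross < 0 → take C=(6.5598,-4.9158) (cross=-54.551)
ex = (C−B)/|BC| = (0.5061,-0.8625); ey = (0.8625,0.5061)
P = B + 1.27·ex + 2.21·ey = (4.0472,3.7320)

4.05 3.73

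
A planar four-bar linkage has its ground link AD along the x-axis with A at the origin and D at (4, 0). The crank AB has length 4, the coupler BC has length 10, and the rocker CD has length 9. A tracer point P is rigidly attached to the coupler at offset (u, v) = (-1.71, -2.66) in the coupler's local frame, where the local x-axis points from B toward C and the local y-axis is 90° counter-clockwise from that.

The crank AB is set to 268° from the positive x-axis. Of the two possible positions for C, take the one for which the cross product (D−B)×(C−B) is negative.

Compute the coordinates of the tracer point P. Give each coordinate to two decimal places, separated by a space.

A=(0,0), D=(4.00,0)
B = A + 4.00·(cos268°, sin268°) = (-0.1396, -3.9976)
|BD| = 5.7547
circle(B,10.00) ∩ circle(D,9.00): a=4.5282, h=8.9160
  candidates: C₊=(-3.0759,5.5616) cross=51.309; C₋=(9.3113,-7.2657) cross=-51.309
  mode - wants cross < 0 → take C=(9.3113,-7.2657) (cross=-51.309)
ex = (C−B)/|BC| = (0.9451,-0.3268); ey = (0.3268,0.9451)
P = B + -1.71·ex + -2.66·ey = (-2.6250,-5.9527)

-2.63 -5.95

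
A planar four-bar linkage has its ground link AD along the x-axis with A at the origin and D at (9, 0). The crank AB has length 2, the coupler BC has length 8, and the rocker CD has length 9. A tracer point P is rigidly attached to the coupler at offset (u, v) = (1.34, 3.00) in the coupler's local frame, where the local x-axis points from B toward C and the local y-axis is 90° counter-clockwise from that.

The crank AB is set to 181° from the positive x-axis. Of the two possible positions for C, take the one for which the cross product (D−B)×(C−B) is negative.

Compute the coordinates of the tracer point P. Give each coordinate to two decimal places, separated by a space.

1.21 0.67

A=(0,0), D=(9.00,0)
B = A + 2.00·(cos181°, sin181°) = (-1.9997, -0.0349)
|BD| = 10.9998
circle(B,8.00) ∩ circle(D,9.00): a=4.7271, h=6.4540
  candidates: C₊=(2.7069,6.4341) cross=70.992; C₋=(2.7479,-6.4739) cross=-70.992
  mode - wants cross < 0 → take C=(2.7479,-6.4739) (cross=-70.992)
ex = (C−B)/|BC| = (0.5934,-0.8049); ey = (0.8049,0.5934)
P = B + 1.34·ex + 3.00·ey = (1.2101,0.6669)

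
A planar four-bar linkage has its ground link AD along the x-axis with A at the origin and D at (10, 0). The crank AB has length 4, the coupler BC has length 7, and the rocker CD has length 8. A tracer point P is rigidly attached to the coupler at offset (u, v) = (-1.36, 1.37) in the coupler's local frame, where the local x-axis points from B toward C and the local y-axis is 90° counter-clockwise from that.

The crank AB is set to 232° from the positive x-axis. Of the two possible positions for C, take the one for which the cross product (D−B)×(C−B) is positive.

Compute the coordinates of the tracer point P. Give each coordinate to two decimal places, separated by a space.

-4.39 -3.23

A=(0,0), D=(10.00,0)
B = A + 4.00·(cos232°, sin232°) = (-2.4626, -3.1520)
|BD| = 12.8551
circle(B,7.00) ∩ circle(D,8.00): a=5.8441, h=3.8531
  candidates: C₊=(2.2583,2.0164) cross=49.532; C₋=(4.1478,-5.4546) cross=-49.532
  mode + wants cross > 0 → take C=(2.2583,2.0164) (cross=49.532)
ex = (C−B)/|BC| = (0.6744,0.7383); ey = (-0.7383,0.6744)
P = B + -1.36·ex + 1.37·ey = (-4.3914,-3.2322)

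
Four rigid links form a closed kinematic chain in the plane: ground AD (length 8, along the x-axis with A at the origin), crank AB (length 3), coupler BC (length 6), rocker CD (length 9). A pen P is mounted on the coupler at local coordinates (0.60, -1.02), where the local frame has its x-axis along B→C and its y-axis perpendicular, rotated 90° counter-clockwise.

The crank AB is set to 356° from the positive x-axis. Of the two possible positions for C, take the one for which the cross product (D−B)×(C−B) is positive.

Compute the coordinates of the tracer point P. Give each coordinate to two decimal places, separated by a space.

3.72 0.73

A=(0,0), D=(8.00,0)
B = A + 3.00·(cos356°, sin356°) = (2.9927, -0.2093)
|BD| = 5.0117
circle(B,6.00) ∩ circle(D,9.00): a=-1.9837, h=5.6626
  candidates: C₊=(0.7743,5.3656) cross=28.379; C₋=(1.2472,-5.9498) cross=-28.379
  mode + wants cross > 0 → take C=(0.7743,5.3656) (cross=28.379)
ex = (C−B)/|BC| = (-0.3697,0.9291); ey = (-0.9291,-0.3697)
P = B + 0.60·ex + -1.02·ey = (3.7186,0.7253)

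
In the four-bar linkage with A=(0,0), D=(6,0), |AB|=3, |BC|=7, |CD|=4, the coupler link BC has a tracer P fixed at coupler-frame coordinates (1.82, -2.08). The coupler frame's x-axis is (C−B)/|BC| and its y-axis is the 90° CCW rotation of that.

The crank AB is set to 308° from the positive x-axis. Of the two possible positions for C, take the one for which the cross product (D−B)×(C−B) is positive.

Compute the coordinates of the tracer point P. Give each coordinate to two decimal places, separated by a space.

A=(0,0), D=(6.00,0)
B = A + 3.00·(cos308°, sin308°) = (1.8470, -2.3640)
|BD| = 4.7787
circle(B,7.00) ∩ circle(D,4.00): a=5.8422, h=3.8560
  candidates: C₊=(5.0166,3.8772) cross=18.427; C₋=(8.8318,-2.8251) cross=-18.427
  mode + wants cross > 0 → take C=(5.0166,3.8772) (cross=18.427)
ex = (C−B)/|BC| = (0.4528,0.8916); ey = (-0.8916,0.4528)
P = B + 1.82·ex + -2.08·ey = (4.5256,-1.6831)

4.53 -1.68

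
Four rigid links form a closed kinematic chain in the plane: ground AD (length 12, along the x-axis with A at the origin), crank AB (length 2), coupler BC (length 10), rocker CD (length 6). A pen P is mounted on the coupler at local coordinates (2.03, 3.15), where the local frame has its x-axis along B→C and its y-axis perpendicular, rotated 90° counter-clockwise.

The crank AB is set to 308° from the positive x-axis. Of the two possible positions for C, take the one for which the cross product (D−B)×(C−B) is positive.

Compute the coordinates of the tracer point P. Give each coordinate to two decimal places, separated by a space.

A=(0,0), D=(12.00,0)
B = A + 2.00·(cos308°, sin308°) = (1.2313, -1.5760)
|BD| = 10.8834
circle(B,10.00) ∩ circle(D,6.00): a=8.3820, h=5.4537
  candidates: C₊=(8.7352,5.0340) cross=59.355; C₋=(10.3147,-5.7584) cross=-59.355
  mode + wants cross > 0 → take C=(8.7352,5.0340) (cross=59.355)
ex = (C−B)/|BC| = (0.7504,0.6610); ey = (-0.6610,0.7504)
P = B + 2.03·ex + 3.15·ey = (0.6725,2.1295)

0.67 2.13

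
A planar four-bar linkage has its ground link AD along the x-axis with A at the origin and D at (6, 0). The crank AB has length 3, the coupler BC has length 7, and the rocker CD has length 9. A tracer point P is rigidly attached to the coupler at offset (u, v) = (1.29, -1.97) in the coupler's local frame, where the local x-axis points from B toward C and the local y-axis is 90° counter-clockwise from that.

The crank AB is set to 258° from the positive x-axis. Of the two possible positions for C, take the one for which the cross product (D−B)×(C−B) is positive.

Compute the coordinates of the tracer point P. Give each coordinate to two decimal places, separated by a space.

1.03 -1.26

A=(0,0), D=(6.00,0)
B = A + 3.00·(cos258°, sin258°) = (-0.6237, -2.9344)
|BD| = 7.2446
circle(B,7.00) ∩ circle(D,9.00): a=1.4138, h=6.8557
  candidates: C₊=(-2.1080,3.9064) cross=49.667; C₋=(3.4458,-8.6300) cross=-49.667
  mode + wants cross > 0 → take C=(-2.1080,3.9064) (cross=49.667)
ex = (C−B)/|BC| = (-0.2120,0.9773); ey = (-0.9773,-0.2120)
P = B + 1.29·ex + -1.97·ey = (1.0279,-1.2561)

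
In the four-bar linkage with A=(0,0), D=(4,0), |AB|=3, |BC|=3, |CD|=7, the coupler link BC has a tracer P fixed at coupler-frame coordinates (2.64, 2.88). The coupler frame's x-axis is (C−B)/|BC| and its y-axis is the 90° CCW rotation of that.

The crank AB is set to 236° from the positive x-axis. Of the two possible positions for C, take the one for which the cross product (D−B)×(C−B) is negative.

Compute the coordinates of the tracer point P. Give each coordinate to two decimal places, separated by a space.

A=(0,0), D=(4.00,0)
B = A + 3.00·(cos236°, sin236°) = (-1.6776, -2.4871)
|BD| = 6.1984
circle(B,3.00) ∩ circle(D,7.00): a=-0.1274, h=2.9973
  candidates: C₊=(-2.9969,0.2072) cross=18.579; C₋=(-0.5916,-5.2837) cross=-18.579
  mode - wants cross < 0 → take C=(-0.5916,-5.2837) (cross=-18.579)
ex = (C−B)/|BC| = (0.3620,-0.9322); ey = (0.9322,0.3620)
P = B + 2.64·ex + 2.88·ey = (1.9628,-3.9055)

1.96 -3.91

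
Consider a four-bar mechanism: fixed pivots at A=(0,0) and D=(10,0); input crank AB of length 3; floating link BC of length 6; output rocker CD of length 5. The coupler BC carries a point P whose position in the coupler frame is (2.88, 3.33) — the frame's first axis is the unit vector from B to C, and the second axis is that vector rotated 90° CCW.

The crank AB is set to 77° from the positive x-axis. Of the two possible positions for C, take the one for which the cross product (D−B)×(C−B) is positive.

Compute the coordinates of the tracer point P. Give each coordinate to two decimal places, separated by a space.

3.11 6.59

A=(0,0), D=(10.00,0)
B = A + 3.00·(cos77°, sin77°) = (0.6749, 2.9231)
|BD| = 9.7726
circle(B,6.00) ∩ circle(D,5.00): a=5.4491, h=2.5115
  candidates: C₊=(6.6257,3.6897) cross=24.544; C₋=(5.1232,-1.1033) cross=-24.544
  mode + wants cross > 0 → take C=(6.6257,3.6897) (cross=24.544)
ex = (C−B)/|BC| = (0.9918,0.1278); ey = (-0.1278,0.9918)
P = B + 2.88·ex + 3.33·ey = (3.1058,6.5938)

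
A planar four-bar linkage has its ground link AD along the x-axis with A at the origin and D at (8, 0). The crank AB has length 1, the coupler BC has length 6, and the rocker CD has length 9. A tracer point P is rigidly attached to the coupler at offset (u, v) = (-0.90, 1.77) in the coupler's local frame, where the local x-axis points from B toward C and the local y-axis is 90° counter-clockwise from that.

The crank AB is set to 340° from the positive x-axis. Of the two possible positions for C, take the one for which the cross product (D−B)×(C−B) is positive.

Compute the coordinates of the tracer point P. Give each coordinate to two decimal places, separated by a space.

-0.84 -1.22

A=(0,0), D=(8.00,0)
B = A + 1.00·(cos340°, sin340°) = (0.9397, -0.3420)
|BD| = 7.0686
circle(B,6.00) ∩ circle(D,9.00): a=0.3512, h=5.9897
  candidates: C₊=(1.0007,5.6577) cross=42.339; C₋=(1.5803,-6.3077) cross=-42.339
  mode + wants cross > 0 → take C=(1.0007,5.6577) (cross=42.339)
ex = (C−B)/|BC| = (0.0102,0.9999); ey = (-0.9999,0.0102)
P = B + -0.90·ex + 1.77·ey = (-0.8394,-1.2240)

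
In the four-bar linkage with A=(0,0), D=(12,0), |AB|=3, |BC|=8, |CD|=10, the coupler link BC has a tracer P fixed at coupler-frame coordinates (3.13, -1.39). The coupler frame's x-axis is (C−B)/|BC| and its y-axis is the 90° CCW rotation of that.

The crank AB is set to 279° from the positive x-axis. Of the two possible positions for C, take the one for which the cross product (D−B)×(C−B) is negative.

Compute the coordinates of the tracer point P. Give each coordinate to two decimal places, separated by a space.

1.87 -6.09

A=(0,0), D=(12.00,0)
B = A + 3.00·(cos279°, sin279°) = (0.4693, -2.9631)
|BD| = 11.9053
circle(B,8.00) ∩ circle(D,10.00): a=4.4407, h=6.6543
  candidates: C₊=(3.1141,4.5871) cross=79.222; C₋=(6.4265,-8.3028) cross=-79.222
  mode - wants cross < 0 → take C=(6.4265,-8.3028) (cross=-79.222)
ex = (C−B)/|BC| = (0.7446,-0.6675); ey = (0.6675,0.7446)
P = B + 3.13·ex + -1.39·ey = (1.8723,-6.0873)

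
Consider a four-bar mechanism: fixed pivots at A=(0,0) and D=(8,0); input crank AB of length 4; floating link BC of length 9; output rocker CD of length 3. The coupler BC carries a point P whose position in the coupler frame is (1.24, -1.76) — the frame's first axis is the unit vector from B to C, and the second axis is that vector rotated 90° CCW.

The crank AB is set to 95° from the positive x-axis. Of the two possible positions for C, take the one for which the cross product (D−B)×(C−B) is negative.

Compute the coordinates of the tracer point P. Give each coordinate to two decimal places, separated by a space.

A=(0,0), D=(8.00,0)
B = A + 4.00·(cos95°, sin95°) = (-0.3486, 3.9848)
|BD| = 9.2508
circle(B,9.00) ∩ circle(D,3.00): a=8.5170, h=2.9089
  candidates: C₊=(8.5907,2.9413) cross=26.909; C₋=(6.0847,-2.3090) cross=-26.909
  mode - wants cross < 0 → take C=(6.0847,-2.3090) (cross=-26.909)
ex = (C−B)/|BC| = (0.7148,-0.6993); ey = (0.6993,0.7148)
P = B + 1.24·ex + -1.76·ey = (-0.6930,1.8596)

-0.69 1.86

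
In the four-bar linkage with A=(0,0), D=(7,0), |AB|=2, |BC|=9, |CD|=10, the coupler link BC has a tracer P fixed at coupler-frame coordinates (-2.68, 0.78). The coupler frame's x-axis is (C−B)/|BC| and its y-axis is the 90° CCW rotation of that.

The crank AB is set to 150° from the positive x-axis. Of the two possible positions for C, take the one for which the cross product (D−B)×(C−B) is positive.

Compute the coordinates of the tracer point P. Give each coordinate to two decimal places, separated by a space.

A=(0,0), D=(7.00,0)
B = A + 2.00·(cos150°, sin150°) = (-1.7321, 1.0000)
|BD| = 8.7891
circle(B,9.00) ∩ circle(D,10.00): a=3.3137, h=8.3678
  candidates: C₊=(2.5122,8.9364) cross=73.545; C₋=(0.6081,-7.6904) cross=-73.545
  mode + wants cross > 0 → take C=(2.5122,8.9364) (cross=73.545)
ex = (C−B)/|BC| = (0.4716,0.8818); ey = (-0.8818,0.4716)
P = B + -2.68·ex + 0.78·ey = (-3.6837,-0.9955)

-3.68 -1.00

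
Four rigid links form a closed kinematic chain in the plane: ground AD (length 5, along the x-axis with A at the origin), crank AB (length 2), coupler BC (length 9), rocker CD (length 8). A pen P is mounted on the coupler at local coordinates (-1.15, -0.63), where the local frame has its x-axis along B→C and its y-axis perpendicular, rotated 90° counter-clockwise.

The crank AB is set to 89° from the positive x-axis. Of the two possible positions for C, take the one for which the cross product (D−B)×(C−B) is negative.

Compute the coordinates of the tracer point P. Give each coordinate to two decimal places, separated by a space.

A=(0,0), D=(5.00,0)
B = A + 2.00·(cos89°, sin89°) = (0.0349, 1.9997)
|BD| = 5.3527
circle(B,9.00) ∩ circle(D,8.00): a=4.2643, h=7.9256
  candidates: C₊=(6.9514,7.7584) cross=42.423; C₋=(1.0295,-6.9452) cross=-42.423
  mode - wants cross < 0 → take C=(1.0295,-6.9452) (cross=-42.423)
ex = (C−B)/|BC| = (0.1105,-0.9939); ey = (0.9939,0.1105)
P = B + -1.15·ex + -0.63·ey = (-0.7183,3.0730)

-0.72 3.07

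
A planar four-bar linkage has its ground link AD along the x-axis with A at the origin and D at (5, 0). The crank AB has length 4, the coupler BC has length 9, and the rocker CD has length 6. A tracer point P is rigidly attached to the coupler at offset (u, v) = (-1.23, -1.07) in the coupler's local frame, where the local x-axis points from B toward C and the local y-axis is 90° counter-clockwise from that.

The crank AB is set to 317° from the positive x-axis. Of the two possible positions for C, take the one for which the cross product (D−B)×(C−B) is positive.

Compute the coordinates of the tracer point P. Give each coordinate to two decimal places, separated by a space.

A=(0,0), D=(5.00,0)
B = A + 4.00·(cos317°, sin317°) = (2.9254, -2.7280)
|BD| = 3.4272
circle(B,9.00) ∩ circle(D,6.00): a=8.2787, h=3.5303
  candidates: C₊=(5.1267,5.9987) cross=12.099; C₋=(10.7468,1.7247) cross=-12.099
  mode + wants cross > 0 → take C=(5.1267,5.9987) (cross=12.099)
ex = (C−B)/|BC| = (0.2446,0.9696); ey = (-0.9696,0.2446)
P = B + -1.23·ex + -1.07·ey = (3.6621,-4.1823)

3.66 -4.18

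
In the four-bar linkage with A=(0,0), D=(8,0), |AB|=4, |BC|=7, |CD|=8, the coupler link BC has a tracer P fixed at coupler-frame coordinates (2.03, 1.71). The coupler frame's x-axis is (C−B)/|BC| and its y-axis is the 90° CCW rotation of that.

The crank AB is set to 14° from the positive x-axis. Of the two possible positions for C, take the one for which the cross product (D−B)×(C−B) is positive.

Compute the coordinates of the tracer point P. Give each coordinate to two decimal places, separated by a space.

2.80 3.39

A=(0,0), D=(8.00,0)
B = A + 4.00·(cos14°, sin14°) = (3.8812, 0.9677)
|BD| = 4.2310
circle(B,7.00) ∩ circle(D,8.00): a=0.3428, h=6.9916
  candidates: C₊=(5.8140,7.6956) cross=29.581; C₋=(2.6158,-5.9170) cross=-29.581
  mode + wants cross > 0 → take C=(5.8140,7.6956) (cross=29.581)
ex = (C−B)/|BC| = (0.2761,0.9611); ey = (-0.9611,0.2761)
P = B + 2.03·ex + 1.71·ey = (2.7982,3.3909)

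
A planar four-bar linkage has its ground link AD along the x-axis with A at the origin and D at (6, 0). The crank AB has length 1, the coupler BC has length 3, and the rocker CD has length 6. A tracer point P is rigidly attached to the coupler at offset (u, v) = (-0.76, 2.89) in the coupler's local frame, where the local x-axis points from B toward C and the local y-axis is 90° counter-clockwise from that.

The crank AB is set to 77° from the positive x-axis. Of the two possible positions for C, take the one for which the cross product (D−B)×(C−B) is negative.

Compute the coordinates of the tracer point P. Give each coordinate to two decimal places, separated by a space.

3.08 1.86

A=(0,0), D=(6.00,0)
B = A + 1.00·(cos77°, sin77°) = (0.2250, 0.9744)
|BD| = 5.8567
circle(B,3.00) ∩ circle(D,6.00): a=0.6233, h=2.9345
  candidates: C₊=(1.3278,3.7643) cross=17.187; C₋=(0.3513,-2.0230) cross=-17.187
  mode - wants cross < 0 → take C=(0.3513,-2.0230) (cross=-17.187)
ex = (C−B)/|BC| = (0.0421,-0.9991); ey = (0.9991,0.0421)
P = B + -0.76·ex + 2.89·ey = (3.0804,1.8554)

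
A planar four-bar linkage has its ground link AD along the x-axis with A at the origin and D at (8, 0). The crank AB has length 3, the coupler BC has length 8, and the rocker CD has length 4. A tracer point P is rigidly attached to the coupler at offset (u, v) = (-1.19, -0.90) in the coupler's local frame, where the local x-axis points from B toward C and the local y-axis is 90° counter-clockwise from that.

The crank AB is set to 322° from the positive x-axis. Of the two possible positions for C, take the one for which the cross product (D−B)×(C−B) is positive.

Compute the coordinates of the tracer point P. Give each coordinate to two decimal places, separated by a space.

A=(0,0), D=(8.00,0)
B = A + 3.00·(cos322°, sin322°) = (2.3640, -1.8470)
|BD| = 5.9309
circle(B,8.00) ∩ circle(D,4.00): a=7.0121, h=3.8511
  candidates: C₊=(7.8281,3.9963) cross=22.841; C₋=(10.2267,-3.3229) cross=-22.841
  mode + wants cross > 0 → take C=(7.8281,3.9963) (cross=22.841)
ex = (C−B)/|BC| = (0.6830,0.7304); ey = (-0.7304,0.6830)
P = B + -1.19·ex + -0.90·ey = (2.2086,-3.3309)

2.21 -3.33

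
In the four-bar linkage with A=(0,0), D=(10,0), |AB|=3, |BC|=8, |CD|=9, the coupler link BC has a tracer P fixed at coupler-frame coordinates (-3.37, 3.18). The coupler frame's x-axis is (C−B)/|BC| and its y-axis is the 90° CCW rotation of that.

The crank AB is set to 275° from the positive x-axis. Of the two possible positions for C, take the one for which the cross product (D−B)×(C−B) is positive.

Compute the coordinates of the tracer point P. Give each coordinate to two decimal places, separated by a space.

-3.69 -5.41

A=(0,0), D=(10.00,0)
B = A + 3.00·(cos275°, sin275°) = (0.2615, -2.9886)
|BD| = 10.1868
circle(B,8.00) ∩ circle(D,9.00): a=4.2590, h=6.7721
  candidates: C₊=(2.3463,4.7350) cross=68.986; C₋=(6.3198,-8.2132) cross=-68.986
  mode + wants cross > 0 → take C=(2.3463,4.7350) (cross=68.986)
ex = (C−B)/|BC| = (0.2606,0.9654); ey = (-0.9654,0.2606)
P = B + -3.37·ex + 3.18·ey = (-3.6869,-5.4134)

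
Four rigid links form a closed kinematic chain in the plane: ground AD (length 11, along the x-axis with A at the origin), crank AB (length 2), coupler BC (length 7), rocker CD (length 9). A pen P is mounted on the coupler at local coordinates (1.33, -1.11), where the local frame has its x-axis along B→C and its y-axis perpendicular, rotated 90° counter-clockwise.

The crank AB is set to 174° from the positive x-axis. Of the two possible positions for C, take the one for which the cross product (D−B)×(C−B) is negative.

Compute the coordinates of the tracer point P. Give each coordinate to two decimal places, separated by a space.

A=(0,0), D=(11.00,0)
B = A + 2.00·(cos174°, sin174°) = (-1.9890, 0.2091)
|BD| = 12.9907
circle(B,7.00) ∩ circle(D,9.00): a=5.2637, h=4.6145
  candidates: C₊=(3.3482,4.7382) cross=59.945; C₋=(3.1997,-4.4895) cross=-59.945
  mode - wants cross < 0 → take C=(3.1997,-4.4895) (cross=-59.945)
ex = (C−B)/|BC| = (0.7413,-0.6712); ey = (0.6712,0.7413)
P = B + 1.33·ex + -1.11·ey = (-1.7482,-1.5065)

-1.75 -1.51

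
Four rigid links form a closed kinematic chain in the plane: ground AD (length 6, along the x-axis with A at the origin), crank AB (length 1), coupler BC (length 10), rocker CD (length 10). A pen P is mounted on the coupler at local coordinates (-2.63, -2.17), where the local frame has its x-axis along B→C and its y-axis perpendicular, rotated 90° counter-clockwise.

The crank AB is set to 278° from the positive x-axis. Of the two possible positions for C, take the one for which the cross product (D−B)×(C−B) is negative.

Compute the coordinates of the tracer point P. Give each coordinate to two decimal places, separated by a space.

-2.99 0.37

A=(0,0), D=(6.00,0)
B = A + 1.00·(cos278°, sin278°) = (0.1392, -0.9903)
|BD| = 5.9439
circle(B,10.00) ∩ circle(D,10.00): a=2.9719, h=9.5482
  candidates: C₊=(1.4788,8.9196) cross=56.753; C₋=(4.6603,-9.9099) cross=-56.753
  mode - wants cross < 0 → take C=(4.6603,-9.9099) (cross=-56.753)
ex = (C−B)/|BC| = (0.4521,-0.8920); ey = (0.8920,0.4521)
P = B + -2.63·ex + -2.17·ey = (-2.9854,0.3745)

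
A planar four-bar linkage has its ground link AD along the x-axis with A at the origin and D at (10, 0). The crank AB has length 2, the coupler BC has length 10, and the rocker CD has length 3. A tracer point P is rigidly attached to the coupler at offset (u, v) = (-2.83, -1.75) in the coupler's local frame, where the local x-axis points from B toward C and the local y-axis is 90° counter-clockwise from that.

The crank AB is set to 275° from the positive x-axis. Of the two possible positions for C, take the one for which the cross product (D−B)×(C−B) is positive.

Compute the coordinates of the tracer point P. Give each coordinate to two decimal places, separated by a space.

A=(0,0), D=(10.00,0)
B = A + 2.00·(cos275°, sin275°) = (0.1743, -1.9924)
|BD| = 10.0257
circle(B,10.00) ∩ circle(D,3.00): a=9.5512, h=2.9622
  candidates: C₊=(8.9463,2.8089) cross=29.698; C₋=(10.1237,-2.9974) cross=-29.698
  mode + wants cross > 0 → take C=(8.9463,2.8089) (cross=29.698)
ex = (C−B)/|BC| = (0.8772,0.4801); ey = (-0.4801,0.8772)
P = B + -2.83·ex + -1.75·ey = (-1.4679,-4.8862)

-1.47 -4.89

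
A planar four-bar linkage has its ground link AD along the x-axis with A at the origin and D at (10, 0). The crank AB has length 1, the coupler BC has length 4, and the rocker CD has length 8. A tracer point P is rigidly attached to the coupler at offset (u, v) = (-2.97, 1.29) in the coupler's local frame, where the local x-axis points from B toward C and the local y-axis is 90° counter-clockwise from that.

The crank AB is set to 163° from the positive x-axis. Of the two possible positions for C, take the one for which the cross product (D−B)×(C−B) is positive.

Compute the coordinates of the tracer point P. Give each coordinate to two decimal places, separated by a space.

A=(0,0), D=(10.00,0)
B = A + 1.00·(cos163°, sin163°) = (-0.9563, 0.2924)
|BD| = 10.9602
circle(B,4.00) ∩ circle(D,8.00): a=3.2904, h=2.2745
  candidates: C₊=(2.3936,2.4783) cross=24.929; C₋=(2.2722,-2.0691) cross=-24.929
  mode + wants cross > 0 → take C=(2.3936,2.4783) (cross=24.929)
ex = (C−B)/|BC| = (0.8375,0.5465); ey = (-0.5465,0.8375)
P = B + -2.97·ex + 1.29·ey = (-4.1486,-0.2504)

-4.15 -0.25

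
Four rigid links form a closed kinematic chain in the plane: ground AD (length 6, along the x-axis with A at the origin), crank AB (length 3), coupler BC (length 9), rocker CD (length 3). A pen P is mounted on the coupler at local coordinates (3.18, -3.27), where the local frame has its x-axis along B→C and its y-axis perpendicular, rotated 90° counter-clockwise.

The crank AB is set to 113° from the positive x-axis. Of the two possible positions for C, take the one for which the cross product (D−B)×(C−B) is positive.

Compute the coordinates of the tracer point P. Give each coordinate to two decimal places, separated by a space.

A=(0,0), D=(6.00,0)
B = A + 3.00·(cos113°, sin113°) = (-1.1722, 2.7615)
|BD| = 7.6855
circle(B,9.00) ∩ circle(D,3.00): a=8.5269, h=2.8796
  candidates: C₊=(7.8199,2.3849) cross=22.131; C₋=(5.7506,-2.9896) cross=-22.131
  mode + wants cross > 0 → take C=(7.8199,2.3849) (cross=22.131)
ex = (C−B)/|BC| = (0.9991,-0.0418); ey = (0.0418,0.9991)
P = B + 3.18·ex + -3.27·ey = (1.8682,-0.6387)

1.87 -0.64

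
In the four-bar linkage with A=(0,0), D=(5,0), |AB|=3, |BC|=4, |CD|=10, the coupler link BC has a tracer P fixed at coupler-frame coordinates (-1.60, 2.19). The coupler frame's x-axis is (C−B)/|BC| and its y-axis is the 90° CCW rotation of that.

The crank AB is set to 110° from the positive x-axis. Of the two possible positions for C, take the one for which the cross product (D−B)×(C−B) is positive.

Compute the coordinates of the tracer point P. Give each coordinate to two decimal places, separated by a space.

-2.41 0.48

A=(0,0), D=(5.00,0)
B = A + 3.00·(cos110°, sin110°) = (-1.0261, 2.8191)
|BD| = 6.6529
circle(B,4.00) ∩ circle(D,10.00): a=-2.9866, h=2.6608
  candidates: C₊=(-2.6038,6.4948) cross=17.702; C₋=(-4.8588,1.6745) cross=-17.702
  mode + wants cross > 0 → take C=(-2.6038,6.4948) (cross=17.702)
ex = (C−B)/|BC| = (-0.3944,0.9189); ey = (-0.9189,-0.3944)
P = B + -1.60·ex + 2.19·ey = (-2.4074,0.4850)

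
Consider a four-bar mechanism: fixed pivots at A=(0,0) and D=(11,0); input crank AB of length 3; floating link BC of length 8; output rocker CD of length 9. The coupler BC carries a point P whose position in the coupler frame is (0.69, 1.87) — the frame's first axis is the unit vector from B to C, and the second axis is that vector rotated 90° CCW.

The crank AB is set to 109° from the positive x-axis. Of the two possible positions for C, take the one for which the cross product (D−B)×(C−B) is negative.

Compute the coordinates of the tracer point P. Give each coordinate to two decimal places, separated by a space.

0.99 3.17

A=(0,0), D=(11.00,0)
B = A + 3.00·(cos109°, sin109°) = (-0.9767, 2.8366)
|BD| = 12.3080
circle(B,8.00) ∩ circle(D,9.00): a=5.4634, h=5.8439
  candidates: C₊=(5.6864,7.2640) cross=71.927; C₋=(2.9928,-4.1092) cross=-71.927
  mode - wants cross < 0 → take C=(2.9928,-4.1092) (cross=-71.927)
ex = (C−B)/|BC| = (0.4962,-0.8682); ey = (0.8682,0.4962)
P = B + 0.69·ex + 1.87·ey = (0.9892,3.1654)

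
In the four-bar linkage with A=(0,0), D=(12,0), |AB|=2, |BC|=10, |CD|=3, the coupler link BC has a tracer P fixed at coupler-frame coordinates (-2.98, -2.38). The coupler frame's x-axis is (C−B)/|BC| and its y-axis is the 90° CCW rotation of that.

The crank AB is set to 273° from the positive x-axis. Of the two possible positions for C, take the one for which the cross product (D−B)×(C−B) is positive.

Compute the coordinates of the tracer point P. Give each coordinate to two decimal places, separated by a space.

-1.83 -5.28

A=(0,0), D=(12.00,0)
B = A + 2.00·(cos273°, sin273°) = (0.1047, -1.9973)
|BD| = 12.0618
circle(B,10.00) ∩ circle(D,3.00): a=9.8031, h=1.9744
  candidates: C₊=(9.4456,1.5732) cross=23.815; C₋=(10.0994,-2.3212) cross=-23.815
  mode + wants cross > 0 → take C=(9.4456,1.5732) (cross=23.815)
ex = (C−B)/|BC| = (0.9341,0.3570); ey = (-0.3570,0.9341)
P = B + -2.98·ex + -2.38·ey = (-1.8292,-5.2844)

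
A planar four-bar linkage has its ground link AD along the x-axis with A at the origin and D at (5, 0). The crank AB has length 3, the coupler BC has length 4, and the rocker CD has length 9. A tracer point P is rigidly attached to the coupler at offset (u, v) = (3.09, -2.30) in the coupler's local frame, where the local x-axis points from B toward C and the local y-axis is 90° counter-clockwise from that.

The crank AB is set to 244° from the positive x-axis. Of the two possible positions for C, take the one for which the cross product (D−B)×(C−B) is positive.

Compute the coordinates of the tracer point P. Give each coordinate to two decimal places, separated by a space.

-1.68 1.14

A=(0,0), D=(5.00,0)
B = A + 3.00·(cos244°, sin244°) = (-1.3151, -2.6964)
|BD| = 6.8667
circle(B,4.00) ∩ circle(D,9.00): a=-1.2997, h=3.7830
  candidates: C₊=(-3.9959,0.2724) cross=25.976; C₋=(-1.0249,-6.6858) cross=-25.976
  mode + wants cross > 0 → take C=(-3.9959,0.2724) (cross=25.976)
ex = (C−B)/|BC| = (-0.6702,0.7422); ey = (-0.7422,-0.6702)
P = B + 3.09·ex + -2.30·ey = (-1.6790,1.1384)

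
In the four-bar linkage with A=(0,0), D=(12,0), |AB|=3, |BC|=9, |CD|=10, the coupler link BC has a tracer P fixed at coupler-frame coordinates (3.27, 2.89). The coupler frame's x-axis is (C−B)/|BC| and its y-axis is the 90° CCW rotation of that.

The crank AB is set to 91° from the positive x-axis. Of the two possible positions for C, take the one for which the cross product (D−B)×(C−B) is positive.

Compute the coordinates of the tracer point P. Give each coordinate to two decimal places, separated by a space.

0.69 7.30

A=(0,0), D=(12.00,0)
B = A + 3.00·(cos91°, sin91°) = (-0.0524, 2.9995)
|BD| = 12.4200
circle(B,9.00) ∩ circle(D,10.00): a=5.4451, h=7.1659
  candidates: C₊=(6.9622,8.6383) cross=89.001; C₋=(3.5009,-5.2693) cross=-89.001
  mode + wants cross > 0 → take C=(6.9622,8.6383) (cross=89.001)
ex = (C−B)/|BC| = (0.7794,0.6265); ey = (-0.6265,0.7794)
P = B + 3.27·ex + 2.89·ey = (0.6856,7.3008)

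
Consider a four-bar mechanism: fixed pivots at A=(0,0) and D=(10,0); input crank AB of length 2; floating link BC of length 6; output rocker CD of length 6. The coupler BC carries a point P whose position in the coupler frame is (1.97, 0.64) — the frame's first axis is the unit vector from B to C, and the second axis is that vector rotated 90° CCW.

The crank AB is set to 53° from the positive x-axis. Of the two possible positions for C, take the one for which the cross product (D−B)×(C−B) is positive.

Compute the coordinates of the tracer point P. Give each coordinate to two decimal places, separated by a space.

2.55 3.17

A=(0,0), D=(10.00,0)
B = A + 2.00·(cos53°, sin53°) = (1.2036, 1.5973)
|BD| = 8.9402
circle(B,6.00) ∩ circle(D,6.00): a=4.4701, h=4.0023
  candidates: C₊=(6.3169,4.7365) cross=35.781; C₋=(4.8868,-3.1392) cross=-35.781
  mode + wants cross > 0 → take C=(6.3169,4.7365) (cross=35.781)
ex = (C−B)/|BC| = (0.8522,0.5232); ey = (-0.5232,0.8522)
P = B + 1.97·ex + 0.64·ey = (2.5476,3.1734)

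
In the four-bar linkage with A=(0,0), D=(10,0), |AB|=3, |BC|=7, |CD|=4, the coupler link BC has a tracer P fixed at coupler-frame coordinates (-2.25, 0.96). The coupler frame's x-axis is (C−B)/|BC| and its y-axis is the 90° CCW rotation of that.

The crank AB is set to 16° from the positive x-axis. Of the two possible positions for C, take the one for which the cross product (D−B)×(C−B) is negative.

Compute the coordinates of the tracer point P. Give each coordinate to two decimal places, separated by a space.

1.75 3.00

A=(0,0), D=(10.00,0)
B = A + 3.00·(cos16°, sin16°) = (2.8838, 0.8269)
|BD| = 7.1641
circle(B,7.00) ∩ circle(D,4.00): a=5.8852, h=3.7900
  candidates: C₊=(9.1671,3.9123) cross=27.152; C₋=(8.2922,-3.6171) cross=-27.152
  mode - wants cross < 0 → take C=(8.2922,-3.6171) (cross=-27.152)
ex = (C−B)/|BC| = (0.7726,-0.6349); ey = (0.6349,0.7726)
P = B + -2.25·ex + 0.96·ey = (1.7548,2.9971)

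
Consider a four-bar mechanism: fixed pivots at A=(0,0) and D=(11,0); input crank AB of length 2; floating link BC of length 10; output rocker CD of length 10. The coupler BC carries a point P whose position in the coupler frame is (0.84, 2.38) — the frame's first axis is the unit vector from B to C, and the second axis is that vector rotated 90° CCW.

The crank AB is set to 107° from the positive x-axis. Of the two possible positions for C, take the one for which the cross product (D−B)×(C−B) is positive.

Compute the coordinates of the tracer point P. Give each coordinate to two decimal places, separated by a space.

A=(0,0), D=(11.00,0)
B = A + 2.00·(cos107°, sin107°) = (-0.5847, 1.9126)
|BD| = 11.7416
circle(B,10.00) ∩ circle(D,10.00): a=5.8708, h=8.0953
  candidates: C₊=(6.5263,8.9435) cross=95.052; C₋=(3.8890,-7.0309) cross=-95.052
  mode + wants cross > 0 → take C=(6.5263,8.9435) (cross=95.052)
ex = (C−B)/|BC| = (0.7111,0.7031); ey = (-0.7031,0.7111)
P = B + 0.84·ex + 2.38·ey = (-1.6608,4.1956)

-1.66 4.20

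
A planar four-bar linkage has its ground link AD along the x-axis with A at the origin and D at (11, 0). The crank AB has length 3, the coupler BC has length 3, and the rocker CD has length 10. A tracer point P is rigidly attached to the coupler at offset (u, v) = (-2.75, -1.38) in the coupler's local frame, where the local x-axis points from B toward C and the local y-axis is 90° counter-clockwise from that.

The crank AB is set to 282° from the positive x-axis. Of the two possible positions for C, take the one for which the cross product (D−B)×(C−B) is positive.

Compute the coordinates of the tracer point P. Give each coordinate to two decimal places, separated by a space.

A=(0,0), D=(11.00,0)
B = A + 3.00·(cos282°, sin282°) = (0.6237, -2.9344)
|BD| = 10.7832
circle(B,3.00) ∩ circle(D,10.00): a=1.1721, h=2.7616
  candidates: C₊=(1.0001,0.0419) cross=29.778; C₋=(2.5031,-5.2728) cross=-29.778
  mode + wants cross > 0 → take C=(1.0001,0.0419) (cross=29.778)
ex = (C−B)/|BC| = (0.1255,0.9921); ey = (-0.9921,0.1255)
P = B + -2.75·ex + -1.38·ey = (1.6478,-5.8358)

1.65 -5.84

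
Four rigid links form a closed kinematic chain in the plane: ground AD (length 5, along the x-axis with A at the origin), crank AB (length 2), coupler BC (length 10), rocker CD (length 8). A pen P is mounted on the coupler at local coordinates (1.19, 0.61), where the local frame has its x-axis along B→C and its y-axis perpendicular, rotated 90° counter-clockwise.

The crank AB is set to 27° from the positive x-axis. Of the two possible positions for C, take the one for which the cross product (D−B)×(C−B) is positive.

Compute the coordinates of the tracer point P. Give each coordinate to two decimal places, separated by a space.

A=(0,0), D=(5.00,0)
B = A + 2.00·(cos27°, sin27°) = (1.7820, 0.9080)
|BD| = 3.3436
circle(B,10.00) ∩ circle(D,8.00): a=7.0552, h=7.0869
  candidates: C₊=(10.4966,5.8127) cross=23.696; C₋=(6.6476,-7.8285) cross=-23.696
  mode + wants cross > 0 → take C=(10.4966,5.8127) (cross=23.696)
ex = (C−B)/|BC| = (0.8715,0.4905); ey = (-0.4905,0.8715)
P = B + 1.19·ex + 0.61·ey = (2.5199,2.0232)

2.52 2.02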